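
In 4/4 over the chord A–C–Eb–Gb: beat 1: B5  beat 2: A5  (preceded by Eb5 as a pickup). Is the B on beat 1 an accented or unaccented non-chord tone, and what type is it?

Accented appoggiatura.

The harmony at that moment is A diminished seventh chord (A, C, Eb, Gb); B5 is not a chord tone.
It is approached by leap up from Eb5 and left by step down to A5.
Leap in, step out — an appoggiatura.
It falls on the downbeat, so it is accented.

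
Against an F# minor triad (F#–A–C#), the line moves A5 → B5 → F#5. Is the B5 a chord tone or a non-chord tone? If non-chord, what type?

The harmony at that moment is F# minor triad (F#, A, C#); B5 is not a chord tone.
It is approached by step up from A5 and left by leap down to F#5.
Step in, leap out — an escape tone.

Non-chord tone — an escape tone.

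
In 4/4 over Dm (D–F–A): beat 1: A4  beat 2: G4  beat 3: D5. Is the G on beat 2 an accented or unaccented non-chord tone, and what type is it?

The harmony at that moment is D minor triad (D, F, A); G4 is not a chord tone.
It is approached by step down from A4 and left by leap up to D5.
Step in, leap out — an escape tone.
It falls on a weak beat, so it is unaccented.

Unaccented escape tone.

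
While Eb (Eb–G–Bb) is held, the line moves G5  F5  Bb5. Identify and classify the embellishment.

F5 is an escape tone.

The harmony at that moment is Eb major triad (Eb, G, Bb); F5 is not a chord tone.
It is approached by step down from G5 and left by leap up to Bb5.
Step in, leap out — an escape tone.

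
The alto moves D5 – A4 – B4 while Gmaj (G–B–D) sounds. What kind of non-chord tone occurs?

A4 is an appoggiatura.

The harmony at that moment is G major triad (G, B, D); A4 is not a chord tone.
It is approached by leap down from D5 and left by step up to B4.
Leap in, step out — an appoggiatura.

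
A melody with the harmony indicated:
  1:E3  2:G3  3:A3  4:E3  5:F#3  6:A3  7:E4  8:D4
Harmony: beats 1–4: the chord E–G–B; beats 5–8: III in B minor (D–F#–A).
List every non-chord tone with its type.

A3 (beat 3) — escape tone; E4 (beat 7) — appoggiatura.

The harmony at that moment is E minor triad (E, G, B); A3 is not a chord tone.
It is approached by step up from G3 and left by leap down to E3.
Step in, leap out — an escape tone.
The harmony at that moment is D major triad (D, F#, A); E4 is not a chord tone.
It is approached by leap up from A3 and left by step down to D4.
Leap in, step out — an appoggiatura.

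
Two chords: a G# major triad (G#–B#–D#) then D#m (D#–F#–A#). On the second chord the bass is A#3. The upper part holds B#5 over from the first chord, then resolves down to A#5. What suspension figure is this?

At the second chord the bass is A#3. The suspended B#5 lies a ninth above the bass; after resolving down by step to A#5, the interval above the bass becomes an octave.
Suspension figures are named by those two intervals: 9–8.

9–8 suspension.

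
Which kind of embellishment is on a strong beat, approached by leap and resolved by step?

Approach: by leap. Departure: by step. Metric position: strong.
Leap in, step out, in a metrically strong position — an appoggiatura. (It is the mirror image of the escape tone, which steps in and leaps out from a weak position.)

Appoggiatura.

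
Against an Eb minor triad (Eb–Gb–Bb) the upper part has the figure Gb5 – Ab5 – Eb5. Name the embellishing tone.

Ab5 is an escape tone.

The harmony at that moment is Eb minor triad (Eb, Gb, Bb); Ab5 is not a chord tone.
It is approached by step up from Gb5 and left by leap down to Eb5.
Step in, leap out — an escape tone.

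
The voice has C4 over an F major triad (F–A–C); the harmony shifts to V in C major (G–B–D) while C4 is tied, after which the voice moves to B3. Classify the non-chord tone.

C4 is a suspension.

The harmony at that moment is G major triad (G, B, D); C4 is not a chord tone.
It is held over (the same pitch as the preceding C4) and left by step down to B3.
Held over from the previous chord and resolving down by step — a suspension.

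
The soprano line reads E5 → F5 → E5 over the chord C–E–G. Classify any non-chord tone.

F5 is a neighbor tone.

The harmony at that moment is C major triad (C, E, G); F5 is not a chord tone.
It is approached by step up from E5 and left by step down to E5.
Step away and step back to the same note — a neighbor tone (upper neighbor).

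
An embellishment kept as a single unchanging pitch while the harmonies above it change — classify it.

Approach: none. Departure: none — a single pitch is sustained while the chords change around it, passing through harmonies that do not contain it.
No melodic motion at all; the dissonance is created entirely by the moving harmonies against the stationary note — a pedal tone (pedal point).

Pedal tone.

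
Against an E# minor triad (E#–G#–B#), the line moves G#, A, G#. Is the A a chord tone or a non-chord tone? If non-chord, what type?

Non-chord tone — a neighbor tone.

The harmony at that moment is E# minor triad (E#, G#, B#); A is not a chord tone.
It is approached by step up from G# and left by step down to G#.
Step away and step back to the same note — a neighbor tone (upper neighbor).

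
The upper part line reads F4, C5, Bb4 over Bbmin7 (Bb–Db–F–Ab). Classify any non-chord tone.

C5 is an appoggiatura.

The harmony at that moment is Bb minor seventh chord (Bb, Db, F, Ab); C5 is not a chord tone.
It is approached by leap up from F4 and left by step down to Bb4.
Leap in, step out — an appoggiatura.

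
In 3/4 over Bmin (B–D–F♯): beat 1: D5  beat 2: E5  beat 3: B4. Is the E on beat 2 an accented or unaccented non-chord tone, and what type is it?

The harmony at that moment is B minor triad (B, D, F♯); E5 is not a chord tone.
It is approached by step up from D5 and left by leap down to B4.
Step in, leap out — an escape tone.
It falls on a weak beat, so it is unaccented.

Unaccented escape tone.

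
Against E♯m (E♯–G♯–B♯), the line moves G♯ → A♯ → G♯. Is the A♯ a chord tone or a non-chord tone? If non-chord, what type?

Non-chord tone — a neighbor tone.

The harmony at that moment is E♯ minor triad (E♯, G♯, B♯); A♯ is not a chord tone.
It is approached by step up from G♯ and left by step down to G♯.
Step away and step back to the same note — a neighbor tone (upper neighbor).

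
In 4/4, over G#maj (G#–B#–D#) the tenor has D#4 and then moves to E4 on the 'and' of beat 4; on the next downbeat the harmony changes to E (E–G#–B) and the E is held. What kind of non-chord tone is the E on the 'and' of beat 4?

Anticipation.

The harmony at that moment is G# major triad (G#, B#, D#); E4 is not a chord tone.
It is approached by step up from D#4 and then sustained as the same pitch into the next harmony.
Arriving early and becoming a chord tone when the harmony changes — an anticipation.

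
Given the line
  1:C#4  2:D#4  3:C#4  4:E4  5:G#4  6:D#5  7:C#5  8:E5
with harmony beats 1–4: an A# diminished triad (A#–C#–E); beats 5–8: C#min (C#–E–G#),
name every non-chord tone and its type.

D#4 (beat 2) — neighbor tone; D#5 (beat 6) — appoggiatura.

The harmony at that moment is A# diminished triad (A#, C#, E); D#4 is not a chord tone.
It is approached by step up from C#4 and left by step down to C#4.
Step away and step back to the same note — a neighbor tone (upper neighbor).
The harmony at that moment is C# minor triad (C#, E, G#); D#5 is not a chord tone.
It is approached by leap up from G#4 and left by step down to C#5.
Leap in, step out — an appoggiatura.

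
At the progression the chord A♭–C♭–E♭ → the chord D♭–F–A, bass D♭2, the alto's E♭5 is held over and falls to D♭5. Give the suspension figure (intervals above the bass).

9–8 suspension.

At the second chord the bass is D♭2. The suspended E♭5 lies a ninth above the bass; after resolving down by step to D♭5, the interval above the bass becomes an octave.
Suspension figures are named by those two intervals: 9–8.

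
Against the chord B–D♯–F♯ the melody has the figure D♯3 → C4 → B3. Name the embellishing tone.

C4 is an appoggiatura.

The harmony at that moment is B major triad (B, D♯, F♯); C4 is not a chord tone.
It is approached by leap up from D♯3 and left by step down to B3.
Leap in, step out — an appoggiatura.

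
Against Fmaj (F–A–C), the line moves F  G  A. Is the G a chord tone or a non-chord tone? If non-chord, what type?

The harmony at that moment is F major triad (F, A, C); G is not a chord tone.
It is approached by step up from F and left by step up to A.
Step in, step out in the same direction — a passing tone.

Non-chord tone — a passing tone.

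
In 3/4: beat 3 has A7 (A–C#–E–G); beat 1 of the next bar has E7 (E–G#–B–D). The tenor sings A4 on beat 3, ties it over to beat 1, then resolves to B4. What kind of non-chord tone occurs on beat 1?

The harmony at that moment is E dominant seventh chord (E, G#, B, D); A4 is not a chord tone.
It is held over (the same pitch as the preceding A4) and left by step up to B4.
Held over from the previous chord and resolving up by step — a retardation.

Retardation.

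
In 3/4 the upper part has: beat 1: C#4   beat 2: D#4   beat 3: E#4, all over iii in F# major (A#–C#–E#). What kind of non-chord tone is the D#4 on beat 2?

The harmony at that moment is A# minor triad (A#, C#, E#); D#4 is not a chord tone.
It is approached by step up from C#4 and left by step up to E#4.
Step in, step out in the same direction — a passing tone.

Passing tone.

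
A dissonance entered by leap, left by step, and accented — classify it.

Approach: by leap. Departure: by step. Metric position: strong.
Leap in, step out, in a metrically strong position — an appoggiatura. (It is the mirror image of the escape tone, which steps in and leaps out from a weak position.)

Appoggiatura.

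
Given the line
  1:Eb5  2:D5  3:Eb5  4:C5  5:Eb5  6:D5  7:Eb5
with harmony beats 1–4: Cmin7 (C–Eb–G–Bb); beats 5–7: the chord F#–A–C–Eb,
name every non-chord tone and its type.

The harmony at that moment is C minor seventh chord (C, Eb, G, Bb); D5 is not a chord tone.
It is approached by step down from Eb5 and left by step up to Eb5.
Step away and step back to the same note — a neighbor tone (lower neighbor).
The harmony at that moment is F# diminished seventh chord (F#, A, C, Eb); D5 is not a chord tone.
It is approached by step down from Eb5 and left by step up to Eb5.
Step away and step back to the same note — a neighbor tone (lower neighbor).

D5 (beat 2) — neighbor tone; D5 (beat 6) — neighbor tone.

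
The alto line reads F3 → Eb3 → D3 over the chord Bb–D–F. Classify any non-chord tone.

The harmony at that moment is Bb major triad (Bb, D, F); Eb3 is not a chord tone.
It is approached by step down from F3 and left by step down to D3.
Step in, step out in the same direction — a passing tone.

Eb3 is a passing tone.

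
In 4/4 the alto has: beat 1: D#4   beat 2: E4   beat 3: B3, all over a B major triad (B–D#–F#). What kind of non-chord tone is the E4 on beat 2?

Escape tone.

The harmony at that moment is B major triad (B, D#, F#); E4 is not a chord tone.
It is approached by step up from D#4 and left by leap down to B3.
Step in, leap out, on a weak beat — an escape tone.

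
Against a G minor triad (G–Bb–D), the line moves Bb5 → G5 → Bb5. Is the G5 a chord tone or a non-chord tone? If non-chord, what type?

G minor triad contains G, Bb, D; G is the root, so it is a chord tone.

Chord tone (the root of G minor triad).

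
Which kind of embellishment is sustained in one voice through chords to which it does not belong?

Pedal tone.

Approach: none. Departure: none — a single pitch is sustained while the chords change around it, passing through harmonies that do not contain it.
No melodic motion at all; the dissonance is created entirely by the moving harmonies against the stationary note — a pedal tone (pedal point).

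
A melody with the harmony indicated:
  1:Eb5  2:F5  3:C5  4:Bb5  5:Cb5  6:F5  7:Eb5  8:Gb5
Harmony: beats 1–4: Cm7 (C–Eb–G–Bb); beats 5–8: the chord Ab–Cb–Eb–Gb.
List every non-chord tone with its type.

F5 (beat 2) — escape tone; F5 (beat 6) — appoggiatura.

The harmony at that moment is C minor seventh chord (C, Eb, G, Bb); F5 is not a chord tone.
It is approached by step up from Eb5 and left by leap down to C5.
Step in, leap out — an escape tone.
The harmony at that moment is Ab minor seventh chord (Ab, Cb, Eb, Gb); F5 is not a chord tone.
It is approached by leap up from Cb5 and left by step down to Eb5.
Leap in, step out — an appoggiatura.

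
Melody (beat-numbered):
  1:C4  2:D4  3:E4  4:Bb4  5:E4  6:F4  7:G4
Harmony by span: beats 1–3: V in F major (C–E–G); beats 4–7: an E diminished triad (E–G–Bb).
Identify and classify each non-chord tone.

The harmony at that moment is C major triad (C, E, G); D4 is not a chord tone.
It is approached by step up from C4 and left by step up to E4.
Step in, step out in the same direction — a passing tone.
The harmony at that moment is E diminished triad (E, G, Bb); F4 is not a chord tone.
It is approached by step up from E4 and left by step up to G4.
Step in, step out in the same direction — a passing tone.

D4 (beat 2) — passing tone; F4 (beat 6) — passing tone.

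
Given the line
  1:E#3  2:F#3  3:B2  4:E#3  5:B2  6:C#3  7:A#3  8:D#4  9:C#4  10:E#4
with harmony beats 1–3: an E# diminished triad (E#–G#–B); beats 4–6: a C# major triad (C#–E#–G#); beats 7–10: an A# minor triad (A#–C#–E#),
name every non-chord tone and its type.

F#3 (beat 2) — escape tone; B2 (beat 5) — appoggiatura; D#4 (beat 8) — appoggiatura.

The harmony at that moment is E# diminished triad (E#, G#, B); F#3 is not a chord tone.
It is approached by step up from E#3 and left by leap down to B2.
Step in, leap out — an escape tone.
The harmony at that moment is C# major triad (C#, E#, G#); B2 is not a chord tone.
It is approached by leap down from E#3 and left by step up to C#3.
Leap in, step out — an appoggiatura.
The harmony at that moment is A# minor triad (A#, C#, E#); D#4 is not a chord tone.
It is approached by leap up from A#3 and left by step down to C#4.
Leap in, step out — an appoggiatura.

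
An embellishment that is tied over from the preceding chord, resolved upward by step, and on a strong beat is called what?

Approach: by preparation — the pitch is first a chord tone, then held (tied or repeated) while the harmony changes under it. Departure: up by step. Metric position: strong.
A prepared dissonance that resolves upward by step — a retardation. (The same figure resolving downward would be a suspension.)

Retardation.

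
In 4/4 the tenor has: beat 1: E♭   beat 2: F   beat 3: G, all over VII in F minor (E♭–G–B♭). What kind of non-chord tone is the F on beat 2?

The harmony at that moment is E♭ major triad (E♭, G, B♭); F is not a chord tone.
It is approached by step up from E♭ and left by step up to G.
Step in, step out in the same direction — a passing tone.

Passing tone.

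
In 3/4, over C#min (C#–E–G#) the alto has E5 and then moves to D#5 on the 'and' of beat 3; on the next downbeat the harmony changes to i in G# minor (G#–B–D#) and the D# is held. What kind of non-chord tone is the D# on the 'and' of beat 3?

The harmony at that moment is C# minor triad (C#, E, G#); D#5 is not a chord tone.
It is approached by step down from E5 and then sustained as the same pitch into the next harmony.
Arriving early and becoming a chord tone when the harmony changes — an anticipation.

Anticipation.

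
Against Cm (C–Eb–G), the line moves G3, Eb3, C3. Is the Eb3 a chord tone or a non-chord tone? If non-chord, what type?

C minor triad contains C, Eb, G; Eb is the third, so it is a chord tone.

Chord tone (the third of C minor triad).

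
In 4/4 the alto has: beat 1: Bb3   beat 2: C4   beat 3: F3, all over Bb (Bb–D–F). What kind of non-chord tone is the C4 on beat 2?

Escape tone.

The harmony at that moment is Bb major triad (Bb, D, F); C4 is not a chord tone.
It is approached by step up from Bb3 and left by leap down to F3.
Step in, leap out, on a weak beat — an escape tone.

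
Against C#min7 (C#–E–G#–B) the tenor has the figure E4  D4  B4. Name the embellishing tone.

D4 is an escape tone.

The harmony at that moment is C# minor seventh chord (C#, E, G#, B); D4 is not a chord tone.
It is approached by step down from E4 and left by leap up to B4.
Step in, leap out — an escape tone.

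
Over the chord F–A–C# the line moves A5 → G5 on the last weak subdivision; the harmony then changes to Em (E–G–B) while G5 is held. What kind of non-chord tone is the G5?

The harmony at that moment is F augmented triad (F, A, C#); G5 is not a chord tone.
It is approached by step down from A5 and then sustained as the same pitch into the next harmony.
Arriving early and becoming a chord tone when the harmony changes — an anticipation.

G5 is an anticipation.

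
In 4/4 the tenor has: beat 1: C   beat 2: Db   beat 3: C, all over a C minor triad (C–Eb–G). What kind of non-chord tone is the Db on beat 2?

The harmony at that moment is C minor triad (C, Eb, G); Db is not a chord tone.
It is approached by step up from C and left by step down to C.
Step away and step back to the same note — a neighbor tone (upper neighbor).

Upper neighbor tone.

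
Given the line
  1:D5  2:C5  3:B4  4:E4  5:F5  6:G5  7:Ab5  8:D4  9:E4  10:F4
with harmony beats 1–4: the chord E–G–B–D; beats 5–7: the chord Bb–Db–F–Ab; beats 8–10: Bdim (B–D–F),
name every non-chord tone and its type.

C5 (beat 2) — passing tone; G5 (beat 6) — passing tone; E4 (beat 9) — passing tone.

The harmony at that moment is E minor seventh chord (E, G, B, D); C5 is not a chord tone.
It is approached by step down from D5 and left by step down to B4.
Step in, step out in the same direction — a passing tone.
The harmony at that moment is Bb minor seventh chord (Bb, Db, F, Ab); G5 is not a chord tone.
It is approached by step up from F5 and left by step up to Ab5.
Step in, step out in the same direction — a passing tone.
The harmony at that moment is B diminished triad (B, D, F); E4 is not a chord tone.
It is approached by step up from D4 and left by step up to F4.
Step in, step out in the same direction — a passing tone.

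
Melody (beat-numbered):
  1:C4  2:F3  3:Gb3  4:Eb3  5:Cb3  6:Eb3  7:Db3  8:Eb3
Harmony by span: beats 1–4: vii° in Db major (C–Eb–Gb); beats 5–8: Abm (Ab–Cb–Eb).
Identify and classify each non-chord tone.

F3 (beat 2) — appoggiatura; Db3 (beat 7) — neighbor tone.

The harmony at that moment is C diminished triad (C, Eb, Gb); F3 is not a chord tone.
It is approached by leap down from C4 and left by step up to Gb3.
Leap in, step out — an appoggiatura.
The harmony at that moment is Ab minor triad (Ab, Cb, Eb); Db3 is not a chord tone.
It is approached by step down from Eb3 and left by step up to Eb3.
Step away and step back to the same note — a neighbor tone (lower neighbor).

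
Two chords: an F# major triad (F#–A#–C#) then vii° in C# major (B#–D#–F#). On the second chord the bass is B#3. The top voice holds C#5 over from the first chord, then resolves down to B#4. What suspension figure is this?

At the second chord the bass is B#3. The suspended C#5 lies a ninth above the bass; after resolving down by step to B#4, the interval above the bass becomes an octave.
Suspension figures are named by those two intervals: 9–8.

9–8 suspension.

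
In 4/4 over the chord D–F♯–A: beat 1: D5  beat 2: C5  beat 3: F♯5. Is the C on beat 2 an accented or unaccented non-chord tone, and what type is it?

The harmony at that moment is D major triad (D, F♯, A); C5 is not a chord tone.
It is approached by step down from D5 and left by leap up to F♯5.
Step in, leap out — an escape tone.
It falls on a weak beat, so it is unaccented.

Unaccented escape tone.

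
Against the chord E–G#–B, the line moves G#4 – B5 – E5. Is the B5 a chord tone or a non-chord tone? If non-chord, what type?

Chord tone (the fifth of E major triad).

E major triad contains E, G#, B; B is the fifth, so it is a chord tone.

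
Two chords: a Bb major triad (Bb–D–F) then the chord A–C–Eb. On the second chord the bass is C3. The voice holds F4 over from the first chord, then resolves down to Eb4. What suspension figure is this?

4–3 suspension.

At the second chord the bass is C3. The suspended F4 lies a fourth above the bass; after resolving down by step to Eb4, the interval above the bass becomes a third.
Suspension figures are named by those two intervals: 4–3.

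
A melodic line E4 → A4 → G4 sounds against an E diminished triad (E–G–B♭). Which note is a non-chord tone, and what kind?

A4 is an appoggiatura.

The harmony at that moment is E diminished triad (E, G, B♭); A4 is not a chord tone.
It is approached by leap up from E4 and left by step down to G4.
Leap in, step out — an appoggiatura.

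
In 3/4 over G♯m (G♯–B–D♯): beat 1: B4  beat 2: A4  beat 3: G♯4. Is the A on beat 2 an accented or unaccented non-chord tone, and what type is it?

The harmony at that moment is G♯ minor triad (G♯, B, D♯); A4 is not a chord tone.
It is approached by step down from B4 and left by step down to G♯4.
Step in, step out in the same direction — a passing tone.
It falls on a weak beat, so it is unaccented.

Unaccented passing tone.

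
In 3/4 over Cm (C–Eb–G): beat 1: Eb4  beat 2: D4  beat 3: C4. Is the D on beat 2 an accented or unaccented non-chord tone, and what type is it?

Unaccented passing tone.

The harmony at that moment is C minor triad (C, Eb, G); D4 is not a chord tone.
It is approached by step down from Eb4 and left by step down to C4.
Step in, step out in the same direction — a passing tone.
It falls on a weak beat, so it is unaccented.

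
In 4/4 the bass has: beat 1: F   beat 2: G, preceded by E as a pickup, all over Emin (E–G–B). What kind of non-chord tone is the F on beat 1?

Passing tone.

The harmony at that moment is E minor triad (E, G, B); F is not a chord tone.
It is approached by step up from E and left by step up to G.
Step in, step out in the same direction — a passing tone.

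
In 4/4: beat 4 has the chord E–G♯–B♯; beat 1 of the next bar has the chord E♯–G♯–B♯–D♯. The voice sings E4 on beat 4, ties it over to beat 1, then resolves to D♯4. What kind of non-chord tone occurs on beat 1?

Suspension.

The harmony at that moment is E♯ minor seventh chord (E♯, G♯, B♯, D♯); E4 is not a chord tone.
It is held over (the same pitch as the preceding E4) and left by step down to D♯4.
Held over from the previous chord and resolving down by step — a suspension.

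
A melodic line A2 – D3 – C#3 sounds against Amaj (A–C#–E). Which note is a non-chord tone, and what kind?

D3 is an appoggiatura.

The harmony at that moment is A major triad (A, C#, E); D3 is not a chord tone.
It is approached by leap up from A2 and left by step down to C#3.
Leap in, step out — an appoggiatura.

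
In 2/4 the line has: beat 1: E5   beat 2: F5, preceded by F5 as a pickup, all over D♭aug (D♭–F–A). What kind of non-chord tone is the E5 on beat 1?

Lower neighbor tone.

The harmony at that moment is D♭ augmented triad (D♭, F, A); E5 is not a chord tone.
It is approached by step down from F5 and left by step up to F5.
Step away and step back to the same note — a neighbor tone (lower neighbor).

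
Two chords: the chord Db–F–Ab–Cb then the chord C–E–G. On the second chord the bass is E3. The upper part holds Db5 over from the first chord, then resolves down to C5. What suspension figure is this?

At the second chord the bass is E3. The suspended Db5 lies a seventh above the bass; after resolving down by step to C5, the interval above the bass becomes a sixth.
Suspension figures are named by those two intervals: 7–6.

7–6 suspension.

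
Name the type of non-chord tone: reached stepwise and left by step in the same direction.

Approach: by step. Departure: by step, continuing in the same direction.
Stepwise on both sides with no change of direction means the note fills in the space between two different chord tones — a passing tone. (Had it turned back to its starting note it would be a neighbor tone instead.)

Passing tone.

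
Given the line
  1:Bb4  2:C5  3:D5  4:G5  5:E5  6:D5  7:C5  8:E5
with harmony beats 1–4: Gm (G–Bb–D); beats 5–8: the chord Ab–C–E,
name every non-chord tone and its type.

The harmony at that moment is G minor triad (G, Bb, D); C5 is not a chord tone.
It is approached by step up from Bb4 and left by step up to D5.
Step in, step out in the same direction — a passing tone.
The harmony at that moment is Ab augmented triad (Ab, C, E); D5 is not a chord tone.
It is approached by step down from E5 and left by step down to C5.
Step in, step out in the same direction — a passing tone.

C5 (beat 2) — passing tone; D5 (beat 6) — passing tone.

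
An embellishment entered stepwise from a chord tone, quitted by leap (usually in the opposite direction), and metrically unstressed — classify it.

Escape tone.

Approach: by step. Departure: by leap. Metric position: weak.
Step in, leap out, from a weak position — an escape tone (échappée). (It is the mirror image of the appoggiatura, which leaps in and steps out on a strong beat.)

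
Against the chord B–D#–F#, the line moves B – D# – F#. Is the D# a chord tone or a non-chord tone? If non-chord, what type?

B major triad contains B, D#, F#; D# is the third, so it is a chord tone.

Chord tone (the third of B major triad).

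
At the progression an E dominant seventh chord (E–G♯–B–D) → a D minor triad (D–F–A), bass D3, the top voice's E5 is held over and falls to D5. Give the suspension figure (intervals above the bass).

9–8 suspension.

At the second chord the bass is D3. The suspended E5 lies a ninth above the bass; after resolving down by step to D5, the interval above the bass becomes an octave.
Suspension figures are named by those two intervals: 9–8.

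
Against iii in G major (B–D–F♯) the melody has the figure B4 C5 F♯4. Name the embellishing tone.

The harmony at that moment is B minor triad (B, D, F♯); C5 is not a chord tone.
It is approached by step up from B4 and left by leap down to F♯4.
Step in, leap out — an escape tone.

C5 is an escape tone.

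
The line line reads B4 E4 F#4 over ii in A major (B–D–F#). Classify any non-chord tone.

E4 is an appoggiatura.

The harmony at that moment is B minor triad (B, D, F#); E4 is not a chord tone.
It is approached by leap down from B4 and left by step up to F#4.
Leap in, step out — an appoggiatura.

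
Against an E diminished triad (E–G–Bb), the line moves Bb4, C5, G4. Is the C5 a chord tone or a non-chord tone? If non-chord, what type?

The harmony at that moment is E diminished triad (E, G, Bb); C5 is not a chord tone.
It is approached by step up from Bb4 and left by leap down to G4.
Step in, leap out — an escape tone.

Non-chord tone — an escape tone.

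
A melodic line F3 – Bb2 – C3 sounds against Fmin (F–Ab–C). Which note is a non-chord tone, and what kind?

The harmony at that moment is F minor triad (F, Ab, C); Bb2 is not a chord tone.
It is approached by leap down from F3 and left by step up to C3.
Leap in, step out — an appoggiatura.

Bb2 is an appoggiatura.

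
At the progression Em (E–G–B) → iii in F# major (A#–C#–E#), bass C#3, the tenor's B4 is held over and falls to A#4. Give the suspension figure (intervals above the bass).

7–6 suspension.

At the second chord the bass is C#3. The suspended B4 lies a seventh above the bass; after resolving down by step to A#4, the interval above the bass becomes a sixth.
Suspension figures are named by those two intervals: 7–6.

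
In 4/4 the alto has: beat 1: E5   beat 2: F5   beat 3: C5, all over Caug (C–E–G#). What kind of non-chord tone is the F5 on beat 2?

The harmony at that moment is C augmented triad (C, E, G#); F5 is not a chord tone.
It is approached by step up from E5 and left by leap down to C5.
Step in, leap out, on a weak beat — an escape tone.

Escape tone.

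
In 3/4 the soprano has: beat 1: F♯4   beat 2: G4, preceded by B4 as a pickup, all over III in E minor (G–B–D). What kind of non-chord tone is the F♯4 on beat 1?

Appoggiatura.

The harmony at that moment is G major triad (G, B, D); F♯4 is not a chord tone.
It is approached by leap down from B4 and left by step up to G4.
Leap in, step out, metrically accented — an appoggiatura.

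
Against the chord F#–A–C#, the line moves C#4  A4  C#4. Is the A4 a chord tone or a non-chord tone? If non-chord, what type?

Chord tone (the third of F# minor triad).

F# minor triad contains F#, A, C#; A is the third, so it is a chord tone.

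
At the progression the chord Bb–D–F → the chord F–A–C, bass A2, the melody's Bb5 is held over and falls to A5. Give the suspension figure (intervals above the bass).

9–8 suspension.

At the second chord the bass is A2. The suspended Bb5 lies a ninth above the bass; after resolving down by step to A5, the interval above the bass becomes an octave.
Suspension figures are named by those two intervals: 9–8.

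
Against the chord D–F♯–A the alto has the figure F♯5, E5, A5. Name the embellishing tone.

E5 is an escape tone.

The harmony at that moment is D major triad (D, F♯, A); E5 is not a chord tone.
It is approached by step down from F♯5 and left by leap up to A5.
Step in, leap out — an escape tone.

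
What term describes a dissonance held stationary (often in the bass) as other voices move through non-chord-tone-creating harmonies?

Approach: none. Departure: none — a single pitch is sustained while the chords change around it, passing through harmonies that do not contain it.
No melodic motion at all; the dissonance is created entirely by the moving harmonies against the stationary note — a pedal tone (pedal point).

Pedal tone.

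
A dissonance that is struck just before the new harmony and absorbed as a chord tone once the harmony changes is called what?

Anticipation.

Approach: ahead of the chord change (typically by step), so it is dissonant against the current harmony. Departure: none — the same pitch is restated or held and is a chord tone of the new harmony.
Dissonant first, consonant once the harmony catches up: the note simply arrives early — an anticipation. (The reverse timing, consonant first and dissonant after the change, would be a suspension or retardation.)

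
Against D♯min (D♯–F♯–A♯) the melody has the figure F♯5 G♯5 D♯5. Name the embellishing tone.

The harmony at that moment is D♯ minor triad (D♯, F♯, A♯); G♯5 is not a chord tone.
It is approached by step up from F♯5 and left by leap down to D♯5.
Step in, leap out — an escape tone.

G♯5 is an escape tone.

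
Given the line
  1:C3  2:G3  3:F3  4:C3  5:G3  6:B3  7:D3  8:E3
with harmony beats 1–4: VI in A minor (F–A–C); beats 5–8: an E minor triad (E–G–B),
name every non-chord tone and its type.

The harmony at that moment is F major triad (F, A, C); G3 is not a chord tone.
It is approached by leap up from C3 and left by step down to F3.
Leap in, step out — an appoggiatura.
The harmony at that moment is E minor triad (E, G, B); D3 is not a chord tone.
It is approached by leap down from B3 and left by step up to E3.
Leap in, step out — an appoggiatura.

G3 (beat 2) — appoggiatura; D3 (beat 7) — appoggiatura.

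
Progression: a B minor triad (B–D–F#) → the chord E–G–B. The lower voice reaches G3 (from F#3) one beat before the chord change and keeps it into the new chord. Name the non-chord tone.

The harmony at that moment is B minor triad (B, D, F#); G3 is not a chord tone.
It is approached by step up from F#3 and then sustained as the same pitch into the next harmony.
Arriving early and becoming a chord tone when the harmony changes — an anticipation.

G3 is an anticipation.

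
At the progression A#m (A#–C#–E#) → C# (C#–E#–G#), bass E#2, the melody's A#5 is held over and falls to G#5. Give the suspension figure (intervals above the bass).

At the second chord the bass is E#2. The suspended A#5 lies a fourth above the bass; after resolving down by step to G#5, the interval above the bass becomes a third.
Suspension figures are named by those two intervals: 4–3.

4–3 suspension.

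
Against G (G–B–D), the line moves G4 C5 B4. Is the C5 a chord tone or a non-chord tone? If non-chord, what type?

The harmony at that moment is G major triad (G, B, D); C5 is not a chord tone.
It is approached by leap up from G4 and left by step down to B4.
Leap in, step out — an appoggiatura.

Non-chord tone — an appoggiatura.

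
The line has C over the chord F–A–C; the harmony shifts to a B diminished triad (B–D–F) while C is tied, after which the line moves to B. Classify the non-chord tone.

C is a suspension.

The harmony at that moment is B diminished triad (B, D, F); C is not a chord tone.
It is held over (the same pitch as the preceding C) and left by step down to B.
Held over from the previous chord and resolving down by step — a suspension.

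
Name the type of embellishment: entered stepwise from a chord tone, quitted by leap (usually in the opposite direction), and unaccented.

Escape tone.

Approach: by step. Departure: by leap. Metric position: weak.
Step in, leap out, from a weak position — an escape tone (échappée). (It is the mirror image of the appoggiatura, which leaps in and steps out on a strong beat.)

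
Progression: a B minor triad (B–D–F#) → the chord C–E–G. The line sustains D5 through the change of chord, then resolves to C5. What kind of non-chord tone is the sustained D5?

D5 is a suspension.

The harmony at that moment is C major triad (C, E, G); D5 is not a chord tone.
It is held over (the same pitch as the preceding D5) and left by step down to C5.
Held over from the previous chord and resolving down by step — a suspension.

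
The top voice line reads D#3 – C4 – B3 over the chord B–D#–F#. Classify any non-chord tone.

C4 is an appoggiatura.

The harmony at that moment is B major triad (B, D#, F#); C4 is not a chord tone.
It is approached by leap up from D#3 and left by step down to B3.
Leap in, step out — an appoggiatura.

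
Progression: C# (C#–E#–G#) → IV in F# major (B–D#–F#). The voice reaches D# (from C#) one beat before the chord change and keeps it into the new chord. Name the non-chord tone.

D# is an anticipation.

The harmony at that moment is C# major triad (C#, E#, G#); D# is not a chord tone.
It is approached by step up from C# and then sustained as the same pitch into the next harmony.
Arriving early and becoming a chord tone when the harmony changes — an anticipation.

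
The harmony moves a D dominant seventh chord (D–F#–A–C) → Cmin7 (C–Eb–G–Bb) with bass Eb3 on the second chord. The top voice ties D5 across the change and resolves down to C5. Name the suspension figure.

7–6 suspension.

At the second chord the bass is Eb3. The suspended D5 lies a seventh above the bass; after resolving down by step to C5, the interval above the bass becomes a sixth.
Suspension figures are named by those two intervals: 7–6.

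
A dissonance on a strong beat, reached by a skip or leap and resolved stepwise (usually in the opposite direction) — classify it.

Approach: by leap. Departure: by step. Metric position: strong.
Leap in, step out, in a metrically strong position — an appoggiatura. (It is the mirror image of the escape tone, which steps in and leaps out from a weak position.)

Appoggiatura.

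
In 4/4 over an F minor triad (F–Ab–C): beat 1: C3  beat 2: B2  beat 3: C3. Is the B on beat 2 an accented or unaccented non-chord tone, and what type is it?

The harmony at that moment is F minor triad (F, Ab, C); B2 is not a chord tone.
It is approached by step down from C3 and left by step up to C3.
Step away and step back to the same note — a neighbor tone (lower neighbor).
It falls on a weak beat, so it is unaccented.

Unaccented neighbor tone.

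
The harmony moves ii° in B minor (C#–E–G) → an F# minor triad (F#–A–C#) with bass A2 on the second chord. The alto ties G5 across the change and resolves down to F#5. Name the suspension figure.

7–6 suspension.

At the second chord the bass is A2. The suspended G5 lies a seventh above the bass; after resolving down by step to F#5, the interval above the bass becomes a sixth.
Suspension figures are named by those two intervals: 7–6.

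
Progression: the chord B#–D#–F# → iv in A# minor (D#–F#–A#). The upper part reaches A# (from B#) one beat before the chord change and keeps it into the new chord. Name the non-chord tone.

A# is an anticipation.

The harmony at that moment is B# diminished triad (B#, D#, F#); A# is not a chord tone.
It is approached by step down from B# and then sustained as the same pitch into the next harmony.
Arriving early and becoming a chord tone when the harmony changes — an anticipation.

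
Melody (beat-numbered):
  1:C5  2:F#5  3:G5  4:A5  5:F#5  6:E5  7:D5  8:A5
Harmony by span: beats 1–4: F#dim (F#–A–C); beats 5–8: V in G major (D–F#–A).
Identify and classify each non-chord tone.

G5 (beat 3) — passing tone; E5 (beat 6) — passing tone.

The harmony at that moment is F# diminished triad (F#, A, C); G5 is not a chord tone.
It is approached by step up from F#5 and left by step up to A5.
Step in, step out in the same direction — a passing tone.
The harmony at that moment is D major triad (D, F#, A); E5 is not a chord tone.
It is approached by step down from F#5 and left by step down to D5.
Step in, step out in the same direction — a passing tone.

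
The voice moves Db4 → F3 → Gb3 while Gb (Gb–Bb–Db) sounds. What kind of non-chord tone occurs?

The harmony at that moment is Gb major triad (Gb, Bb, Db); F3 is not a chord tone.
It is approached by leap down from Db4 and left by step up to Gb3.
Leap in, step out — an appoggiatura.

F3 is an appoggiatura.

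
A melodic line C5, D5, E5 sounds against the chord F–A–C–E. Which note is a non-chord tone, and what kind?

D5 is a passing tone.

The harmony at that moment is F major seventh chord (F, A, C, E); D5 is not a chord tone.
It is approached by step up from C5 and left by step up to E5.
Step in, step out in the same direction — a passing tone.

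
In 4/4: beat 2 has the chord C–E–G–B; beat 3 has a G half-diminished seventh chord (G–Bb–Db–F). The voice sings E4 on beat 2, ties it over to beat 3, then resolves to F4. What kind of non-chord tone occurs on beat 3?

The harmony at that moment is G half-diminished seventh chord (G, Bb, Db, F); E4 is not a chord tone.
It is held over (the same pitch as the preceding E4) and left by step up to F4.
Held over from the previous chord and resolving up by step — a retardation.

Retardation.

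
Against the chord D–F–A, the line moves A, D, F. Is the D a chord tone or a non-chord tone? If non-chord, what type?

D minor triad contains D, F, A; D is the root, so it is a chord tone.

Chord tone (the root of D minor triad).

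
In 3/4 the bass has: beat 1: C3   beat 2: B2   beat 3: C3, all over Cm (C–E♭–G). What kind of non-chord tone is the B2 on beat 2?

The harmony at that moment is C minor triad (C, E♭, G); B2 is not a chord tone.
It is approached by step down from C3 and left by step up to C3.
Step away and step back to the same note — a neighbor tone (lower neighbor).

Lower neighbor tone.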